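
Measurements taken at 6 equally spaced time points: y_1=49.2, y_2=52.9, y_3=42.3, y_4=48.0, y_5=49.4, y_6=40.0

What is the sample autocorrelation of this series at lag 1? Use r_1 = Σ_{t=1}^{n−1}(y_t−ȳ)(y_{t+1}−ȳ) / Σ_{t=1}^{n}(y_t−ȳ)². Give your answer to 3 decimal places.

-0.287

Mean ȳ = (49.2 + 52.9 + 42.3 + 48.0 + 49.4 + 40.0)/6 = 46.9667
Numerator Σ_{t=1}^{5}(y_t−ȳ)(y_{t+1}−ȳ) = -33.6978
Denominator Σ(y_t−ȳ)² = 117.4933
r_1 = -33.6978 / 117.4933 = -0.287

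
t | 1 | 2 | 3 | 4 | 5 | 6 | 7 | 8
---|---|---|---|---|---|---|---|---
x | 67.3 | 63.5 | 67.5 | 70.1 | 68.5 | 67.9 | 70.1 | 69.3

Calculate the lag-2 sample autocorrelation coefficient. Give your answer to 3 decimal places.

Mean x̄ = (67.3 + 63.5 + 67.5 + 70.1 + 68.5 + 67.9 + 70.1 + 69.3)/8 = 68.0250
Σ(x_t−x̄)(x_{t+2}−x̄) = (0.3806) + (-9.3894) + (-0.2494) + (-0.2594) + (0.9856) + (-0.1594) = -8.6913
Denominator Σ(x_t−x̄)² = 31.7550
r_2 = -8.6913 / 31.7550 = -0.274

-0.274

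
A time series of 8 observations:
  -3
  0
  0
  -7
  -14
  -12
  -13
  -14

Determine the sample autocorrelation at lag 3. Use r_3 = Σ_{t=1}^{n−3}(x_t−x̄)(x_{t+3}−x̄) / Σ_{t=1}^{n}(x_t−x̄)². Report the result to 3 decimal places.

Mean x̄ = (-3 + 0 + 0 − 7 − 14 − 12 − 13 − 14)/8 = -7.8750
Deviations from mean: 4.8750, 7.8750, 7.8750, 0.8750, -6.1250, -4.1250, -5.1250, -6.1250
Σ(x_t−x̄)(x_{t+3}−x̄) = (4.2656) + (-48.2344) + (-32.4844) + (-4.4844) + (37.5156) = -43.4219
Denominator Σ(x_t−x̄)² = 266.8750
r_3 = -43.4219 / 266.8750 = -0.163

-0.163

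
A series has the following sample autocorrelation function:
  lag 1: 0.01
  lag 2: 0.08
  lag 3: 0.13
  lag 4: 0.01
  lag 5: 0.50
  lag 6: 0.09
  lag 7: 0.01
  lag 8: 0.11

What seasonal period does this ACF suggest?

5

The largest autocorrelation is r_5 = 0.50; the remaining lags stay at or below 0.13.
The dominant spike at lag 5 indicates a seasonal period of 5.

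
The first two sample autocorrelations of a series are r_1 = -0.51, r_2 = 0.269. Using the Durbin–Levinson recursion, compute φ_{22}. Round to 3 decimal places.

0.012

φ_{22} = (r_2 − r_1²) / (1 − r_1²)
r_1² = (-0.51)² = 0.2601
Numerator = 0.269 − 0.2601 = 0.0089; denominator = 1 − 0.2601 = 0.7399
φ_{22} = 0.0089 / 0.7399 = 0.012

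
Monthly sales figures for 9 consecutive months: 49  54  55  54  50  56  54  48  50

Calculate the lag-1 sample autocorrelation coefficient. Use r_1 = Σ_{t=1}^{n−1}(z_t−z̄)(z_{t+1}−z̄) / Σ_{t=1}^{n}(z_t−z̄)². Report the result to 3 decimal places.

0.006

Mean z̄ = (49 + 54 + 55 + 54 + 50 + 56 + 54 + 48 + 50)/9 = 52.2222
Numerator Σ_{t=1}^{8}(z_t−z̄)(z_{t+1}−z̄) = 0.3951
Denominator Σ(z_t−z̄)² = 69.5556
r_1 = 0.3951 / 69.5556 = 0.006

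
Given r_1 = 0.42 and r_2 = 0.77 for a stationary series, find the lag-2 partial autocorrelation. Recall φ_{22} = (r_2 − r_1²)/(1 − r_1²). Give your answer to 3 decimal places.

0.721

φ_{22} = (r_2 − r_1²) / (1 − r_1²)
r_1² = (0.42)² = 0.1764
Numerator = 0.77 − 0.1764 = 0.5936; denominator = 1 − 0.1764 = 0.8236
φ_{22} = 0.5936 / 0.8236 = 0.721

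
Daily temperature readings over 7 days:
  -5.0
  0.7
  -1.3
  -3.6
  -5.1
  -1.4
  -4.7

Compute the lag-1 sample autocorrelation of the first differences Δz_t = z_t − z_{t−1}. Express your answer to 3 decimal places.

-0.306

First differences Δz: 5.7, -2.0, -2.3, -1.5, 3.7, -3.3
Mean of differences = 0.0500
Numerator Σ(Δz_t−Δz̄)(Δz_{t+1}−Δz̄) = -21.0075
Denominator Σ(Δz_t−Δz̄)² = 68.5950
r_1(Δz) = -21.0075 / 68.5950 = -0.306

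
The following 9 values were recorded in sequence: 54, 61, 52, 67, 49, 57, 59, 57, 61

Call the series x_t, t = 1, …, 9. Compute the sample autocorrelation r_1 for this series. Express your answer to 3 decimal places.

-0.704

Mean x̄ = (54 + 61 + 52 + 67 + 49 + 57 + 59 + 57 + 61)/9 = 57.4444
Numerator Σ_{t=1}^{8}(x_t−x̄)(x_{t+1}−x̄) = -163.5309
Denominator Σ(x_t−x̄)² = 232.2222
r_1 = -163.5309 / 232.2222 = -0.704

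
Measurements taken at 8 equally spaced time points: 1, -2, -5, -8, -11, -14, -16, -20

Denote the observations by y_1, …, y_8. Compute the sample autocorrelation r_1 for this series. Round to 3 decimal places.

Mean ȳ = (1 − 2 − 5 − 8 − 11 − 14 − 16 − 20)/8 = -9.3750
Deviations from mean: 10.3750, 7.3750, 4.3750, 1.3750, -1.6250, -4.6250, -6.6250, -10.6250
Numerator Σ_{t=1}^{7}(y_t−ȳ)(y_{t+1}−ȳ) = 221.1094
Denominator Σ(y_t−ȳ)² = 363.8750
r_1 = 221.1094 / 363.8750 = 0.608

0.608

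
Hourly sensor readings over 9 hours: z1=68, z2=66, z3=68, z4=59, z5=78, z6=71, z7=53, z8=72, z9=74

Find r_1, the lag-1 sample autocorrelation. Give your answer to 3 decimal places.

-0.307

Mean z̄ = (68 + 66 + 68 + 59 + 78 + 71 + 53 + 72 + 74)/9 = 67.6667
Numerator Σ_{t=1}^{8}(z_t−z̄)(z_{t+1}−z̄) = -144.1111
Denominator Σ(z_t−z̄)² = 470.0000
r_1 = -144.1111 / 470.0000 = -0.307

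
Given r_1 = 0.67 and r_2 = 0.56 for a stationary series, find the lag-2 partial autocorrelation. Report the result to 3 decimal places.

0.202

φ_{22} = (r_2 − r_1²) / (1 − r_1²)
r_1² = (0.67)² = 0.4489
Numerator = 0.56 − 0.4489 = 0.1111; denominator = 1 − 0.4489 = 0.5511
φ_{22} = 0.1111 / 0.5511 = 0.202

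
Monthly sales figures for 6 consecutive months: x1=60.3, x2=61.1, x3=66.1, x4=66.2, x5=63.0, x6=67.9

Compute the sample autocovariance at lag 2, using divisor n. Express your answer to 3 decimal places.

-1.353

Mean x̄ = (60.3 + 61.1 + 66.1 + 66.2 + 63.0 + 67.9)/6 = 64.1000
Deviations: -3.8000, -3.0000, 2.0000, 2.1000, -1.1000, 3.8000
Σ_{t=1}^{4}(x_t−x̄)(x_{t+2}−x̄) = -8.1200
γ_2 = -8.1200 / 6 = -1.353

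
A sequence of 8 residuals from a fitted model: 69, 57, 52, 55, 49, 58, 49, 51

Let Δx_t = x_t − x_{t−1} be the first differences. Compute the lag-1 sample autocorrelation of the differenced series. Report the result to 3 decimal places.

-0.459

First differences Δx: -12, -5, 3, -6, 9, -9, 2
Mean of differences = -2.5714
Numerator Σ(Δx_t−Δx̄)(Δx_{t+1}−Δx̄) = -153.1837
Denominator Σ(Δx_t−Δx̄)² = 333.7143
r_1(Δx) = -153.1837 / 333.7143 = -0.459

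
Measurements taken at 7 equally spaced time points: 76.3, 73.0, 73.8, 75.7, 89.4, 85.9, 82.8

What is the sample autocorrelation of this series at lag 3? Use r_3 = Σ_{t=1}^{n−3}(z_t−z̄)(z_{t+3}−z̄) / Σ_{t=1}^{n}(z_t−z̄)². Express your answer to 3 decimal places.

-0.405

Mean z̄ = (76.3 + 73.0 + 73.8 + 75.7 + 89.4 + 85.9 + 82.8)/7 = 79.5571
Deviations from mean: -3.2571, -6.5571, -5.7571, -3.8571, 9.8429, 6.3429, 3.2429
Numerator Σ_{t=1}^{4}(z_t−z̄)(z_{t+3}−z̄) = -101.0027
Denominator Σ(z_t−z̄)² = 249.2571
r_3 = -101.0027 / 249.2571 = -0.405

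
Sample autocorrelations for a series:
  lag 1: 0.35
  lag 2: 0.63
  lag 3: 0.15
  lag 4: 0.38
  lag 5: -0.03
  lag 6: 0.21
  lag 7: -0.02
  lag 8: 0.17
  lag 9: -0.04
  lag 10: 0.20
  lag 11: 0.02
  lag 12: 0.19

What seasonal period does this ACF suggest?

The largest autocorrelation is r_2 = 0.63, with a weaker echo at lag 4 (0.38); the remaining lags stay at or below 0.35.
The dominant spike at lag 2 indicates a seasonal period of 2.

2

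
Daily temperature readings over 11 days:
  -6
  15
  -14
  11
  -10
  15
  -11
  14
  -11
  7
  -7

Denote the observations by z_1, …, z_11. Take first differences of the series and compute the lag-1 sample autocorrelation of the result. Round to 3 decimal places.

-0.925

First differences Δz: 21, -29, 25, -21, 25, -26, 25, -25, 18, -14
Mean of differences = -0.1000
Numerator Σ(Δz_t−Δz̄)(Δz_{t+1}−Δz̄) = -5011.8100
Denominator Σ(Δz_t−Δz̄)² = 5418.9000
r_1(Δz) = -5011.8100 / 5418.9000 = -0.925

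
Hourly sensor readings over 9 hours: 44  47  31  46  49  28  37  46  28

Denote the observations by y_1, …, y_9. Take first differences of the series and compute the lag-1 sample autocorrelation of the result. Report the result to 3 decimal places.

First differences Δy: 3, -16, 15, 3, -21, 9, 9, -18
Mean of differences = -2.0000
Numerator Σ(Δy_t−Δȳ)(Δy_{t+1}−Δȳ) = -582.0000
Denominator Σ(Δy_t−Δȳ)² = 1394.0000
r_1(Δy) = -582.0000 / 1394.0000 = -0.418

-0.418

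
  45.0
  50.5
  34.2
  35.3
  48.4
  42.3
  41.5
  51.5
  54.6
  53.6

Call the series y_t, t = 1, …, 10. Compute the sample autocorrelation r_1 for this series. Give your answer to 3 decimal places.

0.285

Mean ȳ = (45.0 + 50.5 + 34.2 + 35.3 + 48.4 + 42.3 + 41.5 + 51.5 + 54.6 + 53.6)/10 = 45.6900
Numerator Σ_{t=1}^{9}(y_t−ȳ)(y_{t+1}−ȳ) = 135.5569
Denominator Σ(y_t−ȳ)² = 475.6890
r_1 = 135.5569 / 475.6890 = 0.285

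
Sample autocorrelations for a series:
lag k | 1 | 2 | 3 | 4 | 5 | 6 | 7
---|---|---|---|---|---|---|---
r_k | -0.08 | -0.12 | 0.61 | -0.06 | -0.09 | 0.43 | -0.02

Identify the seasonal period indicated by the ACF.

3

The largest autocorrelation is r_3 = 0.61, with a weaker echo at lag 6 (0.43); the remaining lags stay at or below -0.02.
The dominant spike at lag 3 indicates a seasonal period of 3.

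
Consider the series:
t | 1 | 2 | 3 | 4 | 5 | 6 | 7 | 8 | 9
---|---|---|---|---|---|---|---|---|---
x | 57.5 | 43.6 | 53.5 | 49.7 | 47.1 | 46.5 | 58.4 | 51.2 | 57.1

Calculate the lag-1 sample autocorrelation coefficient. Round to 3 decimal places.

Mean x̄ = (57.5 + 43.6 + 53.5 + 49.7 + 47.1 + 46.5 + 58.4 + 51.2 + 57.1)/9 = 51.6222
Numerator Σ_{t=1}^{8}(x_t−x̄)(x_{t+1}−x̄) = -73.8616
Denominator Σ(x_t−x̄)² = 228.9356
r_1 = -73.8616 / 228.9356 = -0.323

-0.323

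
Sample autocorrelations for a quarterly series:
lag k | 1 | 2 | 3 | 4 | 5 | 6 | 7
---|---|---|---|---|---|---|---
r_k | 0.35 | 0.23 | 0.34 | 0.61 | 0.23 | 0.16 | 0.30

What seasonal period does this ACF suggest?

The largest autocorrelation is r_4 = 0.61; the remaining lags stay at or below 0.35. The elevated value at lag 1 (0.35), dropping to 0.23 at lag 2, reflects decaying short-term dependence rather than seasonality.
The dominant spike at lag 4 indicates a seasonal period of 4.

4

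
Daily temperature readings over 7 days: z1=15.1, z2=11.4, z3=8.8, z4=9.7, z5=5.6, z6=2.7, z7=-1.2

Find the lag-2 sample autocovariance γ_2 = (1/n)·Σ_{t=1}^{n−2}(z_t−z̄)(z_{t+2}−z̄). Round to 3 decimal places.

3.149

Mean z̄ = (15.1 + 11.4 + 8.8 + 9.7 + 5.6 + 2.7 − 1.2)/7 = 7.4429
Σ_{t=1}^{5}(z_t−z̄)(z_{t+2}−z̄) = 22.0449
γ_2 = 22.0449 / 7 = 3.149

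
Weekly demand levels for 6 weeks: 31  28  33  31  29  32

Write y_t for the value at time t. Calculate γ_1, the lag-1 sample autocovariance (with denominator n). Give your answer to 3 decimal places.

-1.519

Mean ȳ = (31 + 28 + 33 + 31 + 29 + 32)/6 = 30.6667
Deviations: 0.3333, -2.6667, 2.3333, 0.3333, -1.6667, 1.3333
Σ_{t=1}^{5}(y_t−ȳ)(y_{t+1}−ȳ) = -9.1111
γ_1 = -9.1111 / 6 = -1.519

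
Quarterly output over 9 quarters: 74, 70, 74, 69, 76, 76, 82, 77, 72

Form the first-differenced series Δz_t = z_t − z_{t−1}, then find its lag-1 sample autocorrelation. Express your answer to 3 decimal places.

-0.388

First differences Δz: -4, 4, -5, 7, 0, 6, -5, -5
Mean of differences = -0.2500
Numerator Σ(Δz_t−Δz̄)(Δz_{t+1}−Δz̄) = -74.3125
Denominator Σ(Δz_t−Δz̄)² = 191.5000
r_1(Δz) = -74.3125 / 191.5000 = -0.388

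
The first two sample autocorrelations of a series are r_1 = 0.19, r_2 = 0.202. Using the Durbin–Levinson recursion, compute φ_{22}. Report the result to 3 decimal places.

0.172

φ_{22} = (r_2 − r_1²) / (1 − r_1²)
r_1² = (0.19)² = 0.0361
Numerator = 0.202 − 0.0361 = 0.1659; denominator = 1 − 0.0361 = 0.9639
φ_{22} = 0.1659 / 0.9639 = 0.172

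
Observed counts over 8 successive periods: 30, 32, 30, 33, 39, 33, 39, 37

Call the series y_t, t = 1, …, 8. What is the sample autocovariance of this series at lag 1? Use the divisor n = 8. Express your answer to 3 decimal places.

2.467

Mean ȳ = (30 + 32 + 30 + 33 + 39 + 33 + 39 + 37)/8 = 34.1250
Deviations: -4.1250, -2.1250, -4.1250, -1.1250, 4.8750, -1.1250, 4.8750, 2.8750
Σ_{t=1}^{7}(y_t−ȳ)(y_{t+1}−ȳ) = 19.7344
γ_1 = 19.7344 / 8 = 2.467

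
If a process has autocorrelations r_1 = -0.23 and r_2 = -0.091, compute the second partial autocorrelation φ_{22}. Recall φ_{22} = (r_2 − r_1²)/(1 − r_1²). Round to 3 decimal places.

-0.152

φ_{22} = (r_2 − r_1²) / (1 − r_1²)
r_1² = (-0.23)² = 0.0529
Numerator = -0.091 − 0.0529 = -0.1439; denominator = 1 − 0.0529 = 0.9471
φ_{22} = -0.1439 / 0.9471 = -0.152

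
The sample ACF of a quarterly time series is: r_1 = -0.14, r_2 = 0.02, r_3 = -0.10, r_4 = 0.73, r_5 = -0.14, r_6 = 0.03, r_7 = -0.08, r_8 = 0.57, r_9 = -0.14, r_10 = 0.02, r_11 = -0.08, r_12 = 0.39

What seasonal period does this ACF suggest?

The largest autocorrelation is r_4 = 0.73, with weaker echoes at lags 8 (0.57) and 12 (0.39); the remaining lags stay at or below 0.03.
The dominant spike at lag 4 indicates a seasonal period of 4.

4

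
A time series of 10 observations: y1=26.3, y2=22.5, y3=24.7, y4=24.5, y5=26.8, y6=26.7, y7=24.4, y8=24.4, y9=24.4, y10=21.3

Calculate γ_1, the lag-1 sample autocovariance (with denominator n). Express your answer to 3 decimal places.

Mean ȳ = (26.3 + 22.5 + 24.7 + 24.5 + 26.8 + 26.7 + 24.4 + 24.4 + 24.4 + 21.3)/10 = 24.6000
Σ_{t=1}^{9}(y_t−ȳ)(y_{t+1}−ȳ) = 0.9300
γ_1 = 0.9300 / 10 = 0.093

0.093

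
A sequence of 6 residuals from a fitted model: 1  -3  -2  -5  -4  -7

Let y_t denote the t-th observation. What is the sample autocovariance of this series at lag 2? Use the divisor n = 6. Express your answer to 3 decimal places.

1.741

Mean ȳ = (1 − 3 − 2 − 5 − 4 − 7)/6 = -3.3333
Deviations: 4.3333, 0.3333, 1.3333, -1.6667, -0.6667, -3.6667
Σ_{t=1}^{4}(y_t−ȳ)(y_{t+2}−ȳ) = 10.4444
γ_2 = 10.4444 / 6 = 1.741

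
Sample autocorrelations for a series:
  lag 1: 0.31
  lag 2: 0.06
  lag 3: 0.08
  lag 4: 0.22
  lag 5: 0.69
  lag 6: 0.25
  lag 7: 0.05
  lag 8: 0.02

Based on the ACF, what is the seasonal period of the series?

The largest autocorrelation is r_5 = 0.69; the remaining lags stay at or below 0.31. The elevated value at lag 1 (0.31), dropping to 0.06 at lag 2, reflects decaying short-term dependence rather than seasonality.
The dominant spike at lag 5 indicates a seasonal period of 5.

5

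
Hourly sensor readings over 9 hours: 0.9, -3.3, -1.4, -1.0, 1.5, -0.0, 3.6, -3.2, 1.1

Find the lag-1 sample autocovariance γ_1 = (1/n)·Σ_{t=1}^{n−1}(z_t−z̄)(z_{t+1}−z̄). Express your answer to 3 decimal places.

-1.588

Mean z̄ = (0.9 − 3.3 − 1.4 − 1.0 + 1.5 − 0.0 + 3.6 − 3.2 + 1.1)/9 = -0.2000
Σ_{t=1}^{8}(z_t−z̄)(z_{t+1}−z̄) = -14.2900
γ_1 = -14.2900 / 9 = -1.588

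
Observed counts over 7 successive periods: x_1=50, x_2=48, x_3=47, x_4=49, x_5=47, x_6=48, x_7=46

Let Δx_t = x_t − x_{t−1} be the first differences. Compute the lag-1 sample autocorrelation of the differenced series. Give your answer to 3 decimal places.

-0.551

First differences Δx: -2, -1, 2, -2, 1, -2
Mean of differences = -0.6667
Numerator Σ(Δx_t−Δx̄)(Δx_{t+1}−Δx̄) = -8.4444
Denominator Σ(Δx_t−Δx̄)² = 15.3333
r_1(Δx) = -8.4444 / 15.3333 = -0.551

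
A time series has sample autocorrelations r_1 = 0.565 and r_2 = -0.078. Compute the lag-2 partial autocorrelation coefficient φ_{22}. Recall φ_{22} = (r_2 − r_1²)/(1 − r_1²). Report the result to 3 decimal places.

φ_{22} = (r_2 − r_1²) / (1 − r_1²)
r_1² = (0.565)² = 0.319225
Numerator = -0.078 − 0.3192 = -0.3972; denominator = 1 − 0.3192 = 0.6808
φ_{22} = -0.3972 / 0.6808 = -0.583

-0.583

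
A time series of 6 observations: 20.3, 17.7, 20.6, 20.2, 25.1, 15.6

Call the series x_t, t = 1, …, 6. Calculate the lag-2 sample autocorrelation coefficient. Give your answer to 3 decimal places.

Mean x̄ = (20.3 + 17.7 + 20.6 + 20.2 + 25.1 + 15.6)/6 = 19.9167
Deviations from mean: 0.3833, -2.2167, 0.6833, 0.2833, 5.1833, -4.3167
Σ(x_t−x̄)(x_{t+2}−x̄) = (0.2619) + (-0.6281) + (3.5419) + (-1.2231) = 1.9528
Denominator Σ(x_t−x̄)² = 51.1083
r_2 = 1.9528 / 51.1083 = 0.038

0.038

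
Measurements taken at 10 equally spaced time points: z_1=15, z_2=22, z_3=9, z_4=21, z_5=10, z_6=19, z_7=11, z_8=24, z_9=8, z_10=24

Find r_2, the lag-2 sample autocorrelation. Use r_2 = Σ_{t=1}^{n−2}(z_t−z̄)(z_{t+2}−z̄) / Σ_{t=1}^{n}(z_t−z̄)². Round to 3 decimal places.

Mean z̄ = (15 + 22 + 9 + 21 + 10 + 19 + 11 + 24 + 8 + 24)/10 = 16.3000
Numerator Σ_{t=1}^{8}(z_t−z̄)(z_{t+2}−z̄) = 252.4200
Denominator Σ(z_t−z̄)² = 372.1000
r_2 = 252.4200 / 372.1000 = 0.678

0.678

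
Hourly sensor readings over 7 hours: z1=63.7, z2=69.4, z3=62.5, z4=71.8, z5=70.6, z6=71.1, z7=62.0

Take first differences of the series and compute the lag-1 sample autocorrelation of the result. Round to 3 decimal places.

First differences Δz: 5.7, -6.9, 9.3, -1.2, 0.5, -9.1
Mean of differences = -0.2833
Numerator Σ(Δz_t−Δz̄)(Δz_{t+1}−Δz̄) = -119.4086
Denominator Σ(Δz_t−Δz̄)² = 250.6083
r_1(Δz) = -119.4086 / 250.6083 = -0.476

-0.476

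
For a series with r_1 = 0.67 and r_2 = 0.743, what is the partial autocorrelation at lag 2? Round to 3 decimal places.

φ_{22} = (r_2 − r_1²) / (1 − r_1²)
r_1² = (0.67)² = 0.4489
Numerator = 0.743 − 0.4489 = 0.2941; denominator = 1 − 0.4489 = 0.5511
φ_{22} = 0.2941 / 0.5511 = 0.534

0.534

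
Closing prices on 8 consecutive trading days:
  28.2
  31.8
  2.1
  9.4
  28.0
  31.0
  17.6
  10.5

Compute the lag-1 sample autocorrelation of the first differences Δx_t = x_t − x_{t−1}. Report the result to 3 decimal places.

First differences Δx: 3.6, -29.7, 7.3, 18.6, 3.0, -13.4, -7.1
Mean of differences = -2.5286
Numerator Σ(Δx_t−Δx̄)(Δx_{t+1}−Δx̄) = -119.5094
Denominator Σ(Δx_t−Δx̄)² = 1488.5143
r_1(Δx) = -119.5094 / 1488.5143 = -0.080

-0.080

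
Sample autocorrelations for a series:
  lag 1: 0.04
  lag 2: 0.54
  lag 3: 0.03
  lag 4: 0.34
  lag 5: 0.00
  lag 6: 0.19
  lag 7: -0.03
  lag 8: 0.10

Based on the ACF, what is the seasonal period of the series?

The largest autocorrelation is r_2 = 0.54, with weaker echoes at lags 4 (0.34) and 6 (0.19); the remaining lags stay at or below 0.10.
The dominant spike at lag 2 indicates a seasonal period of 2.

2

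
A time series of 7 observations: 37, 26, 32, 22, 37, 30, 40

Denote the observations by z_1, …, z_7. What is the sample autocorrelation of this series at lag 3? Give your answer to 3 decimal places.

-0.630

Mean z̄ = (37 + 26 + 32 + 22 + 37 + 30 + 40)/7 = 32.0000
Deviations from mean: 5.0000, -6.0000, 0.0000, -10.0000, 5.0000, -2.0000, 8.0000
Σ(z_t−z̄)(z_{t+3}−z̄) = (-50.0000) + (-30.0000) + (0.0000) + (-80.0000) = -160.0000
Denominator Σ(z_t−z̄)² = 254.0000
r_3 = -160.0000 / 254.0000 = -0.630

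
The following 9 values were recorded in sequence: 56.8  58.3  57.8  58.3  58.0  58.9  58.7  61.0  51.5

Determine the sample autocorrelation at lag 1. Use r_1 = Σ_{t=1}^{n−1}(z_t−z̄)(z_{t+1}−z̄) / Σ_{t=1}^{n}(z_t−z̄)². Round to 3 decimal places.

-0.297

Mean z̄ = (56.8 + 58.3 + 57.8 + 58.3 + 58.0 + 58.9 + 58.7 + 61.0 + 51.5)/9 = 57.7000
Numerator Σ_{t=1}^{8}(z_t−z̄)(z_{t+1}−z̄) = -15.8400
Denominator Σ(z_t−z̄)² = 53.4000
r_1 = -15.8400 / 53.4000 = -0.297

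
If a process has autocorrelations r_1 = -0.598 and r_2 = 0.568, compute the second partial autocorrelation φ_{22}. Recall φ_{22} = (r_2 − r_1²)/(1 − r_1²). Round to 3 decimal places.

0.328

φ_{22} = (r_2 − r_1²) / (1 − r_1²)
r_1² = (-0.598)² = 0.357604
Numerator = 0.568 − 0.3576 = 0.2104; denominator = 1 − 0.3576 = 0.6424
φ_{22} = 0.2104 / 0.6424 = 0.328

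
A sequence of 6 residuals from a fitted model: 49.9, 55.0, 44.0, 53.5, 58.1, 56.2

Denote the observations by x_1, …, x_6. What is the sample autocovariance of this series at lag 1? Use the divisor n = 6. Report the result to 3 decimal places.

-1.697

Mean x̄ = (49.9 + 55.0 + 44.0 + 53.5 + 58.1 + 56.2)/6 = 52.7833
Σ_{t=1}^{5}(x_t−x̄)(x_{t+1}−x̄) = -10.1803
γ_1 = -10.1803 / 6 = -1.697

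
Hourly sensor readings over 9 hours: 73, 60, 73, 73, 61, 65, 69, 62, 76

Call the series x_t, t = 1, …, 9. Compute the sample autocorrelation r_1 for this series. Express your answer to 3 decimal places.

-0.423

Mean x̄ = (73 + 60 + 73 + 73 + 61 + 65 + 69 + 62 + 76)/9 = 68.0000
Numerator Σ_{t=1}^{8}(x_t−x̄)(x_{t+1}−x̄) = -126.0000
Denominator Σ(x_t−x̄)² = 298.0000
r_1 = -126.0000 / 298.0000 = -0.423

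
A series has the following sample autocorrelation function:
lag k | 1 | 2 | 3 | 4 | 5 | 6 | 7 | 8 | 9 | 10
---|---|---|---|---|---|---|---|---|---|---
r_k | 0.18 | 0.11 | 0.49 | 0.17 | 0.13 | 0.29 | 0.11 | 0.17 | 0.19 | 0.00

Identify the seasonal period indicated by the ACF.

The largest autocorrelation is r_3 = 0.49, with weaker echoes at lags 6 (0.29) and 9 (0.19); the remaining lags stay at or below 0.18.
The dominant spike at lag 3 indicates a seasonal period of 3.

3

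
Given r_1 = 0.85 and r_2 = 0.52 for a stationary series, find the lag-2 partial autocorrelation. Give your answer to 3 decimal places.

φ_{22} = (r_2 − r_1²) / (1 − r_1²)
r_1² = (0.85)² = 0.7225
Numerator = 0.52 − 0.7225 = -0.2025; denominator = 1 − 0.7225 = 0.2775
φ_{22} = -0.2025 / 0.2775 = -0.730

-0.730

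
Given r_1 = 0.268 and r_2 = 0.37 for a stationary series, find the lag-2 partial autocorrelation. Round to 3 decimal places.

φ_{22} = (r_2 − r_1²) / (1 − r_1²)
r_1² = (0.268)² = 0.071824
Numerator = 0.37 − 0.0718 = 0.2982; denominator = 1 − 0.0718 = 0.9282
φ_{22} = 0.2982 / 0.9282 = 0.321

0.321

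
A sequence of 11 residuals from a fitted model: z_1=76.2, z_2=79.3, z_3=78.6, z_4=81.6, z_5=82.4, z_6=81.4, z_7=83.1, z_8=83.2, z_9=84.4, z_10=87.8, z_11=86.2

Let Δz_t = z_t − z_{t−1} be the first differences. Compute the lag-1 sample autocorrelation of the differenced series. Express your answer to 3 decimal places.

First differences Δz: 3.1, -0.7, 3.0, 0.8, -1.0, 1.7, 0.1, 1.2, 3.4, -1.6
Mean of differences = 1.0000
Numerator Σ(Δz_t−Δz̄)(Δz_{t+1}−Δz̄) = -14.9400
Denominator Σ(Δz_t−Δz̄)² = 29.2000
r_1(Δz) = -14.9400 / 29.2000 = -0.512

-0.512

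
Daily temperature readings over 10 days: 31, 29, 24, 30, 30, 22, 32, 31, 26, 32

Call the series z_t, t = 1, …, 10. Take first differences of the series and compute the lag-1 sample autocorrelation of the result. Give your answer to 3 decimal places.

First differences Δz: -2, -5, 6, 0, -8, 10, -1, -5, 6
Mean of differences = 0.1111
Numerator Σ(Δz_t−Δz̄)(Δz_{t+1}−Δz̄) = -134.6790
Denominator Σ(Δz_t−Δz̄)² = 290.8889
r_1(Δz) = -134.6790 / 290.8889 = -0.463

-0.463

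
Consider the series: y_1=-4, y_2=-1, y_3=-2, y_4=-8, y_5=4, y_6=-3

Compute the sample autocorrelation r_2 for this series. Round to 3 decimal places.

Mean ȳ = (-4 − 1 − 2 − 8 + 4 − 3)/6 = -2.3333
Deviations from mean: -1.6667, 1.3333, 0.3333, -5.6667, 6.3333, -0.6667
Numerator Σ_{t=1}^{4}(y_t−ȳ)(y_{t+2}−ȳ) = -2.2222
Denominator Σ(y_t−ȳ)² = 77.3333
r_2 = -2.2222 / 77.3333 = -0.029

-0.029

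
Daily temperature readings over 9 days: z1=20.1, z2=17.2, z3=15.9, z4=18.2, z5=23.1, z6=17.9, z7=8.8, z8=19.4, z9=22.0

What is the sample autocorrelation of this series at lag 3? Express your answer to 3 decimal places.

0.008

Mean z̄ = (20.1 + 17.2 + 15.9 + 18.2 + 23.1 + 17.9 + 8.8 + 19.4 + 22.0)/9 = 18.0667
Numerator Σ_{t=1}^{6}(z_t−z̄)(z_{t+3}−z̄) = 1.0900
Denominator Σ(z_t−z̄)² = 138.0800
r_3 = 1.0900 / 138.0800 = 0.008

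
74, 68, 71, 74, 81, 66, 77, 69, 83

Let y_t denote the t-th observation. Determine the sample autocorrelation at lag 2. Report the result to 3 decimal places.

Mean ȳ = (74 + 68 + 71 + 74 + 81 + 66 + 77 + 69 + 83)/9 = 73.6667
Σ(y_t−ȳ)(y_{t+2}−ȳ) = (-0.8889) + (-1.8889) + (-19.5556) + (-2.5556) + (24.4444) + (35.7778) + (31.1111) = 66.4444
Denominator Σ(y_t−ȳ)² = 272.0000
r_2 = 66.4444 / 272.0000 = 0.244

0.244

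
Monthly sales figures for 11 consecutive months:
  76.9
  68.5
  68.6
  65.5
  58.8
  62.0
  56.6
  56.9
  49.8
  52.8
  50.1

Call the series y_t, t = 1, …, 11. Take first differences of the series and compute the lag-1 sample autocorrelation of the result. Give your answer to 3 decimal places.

-0.637

First differences Δy: -8.4, 0.1, -3.1, -6.7, 3.2, -5.4, 0.3, -7.1, 3.0, -2.7
Mean of differences = -2.6800
Numerator Σ(Δy_t−Δȳ)(Δy_{t+1}−Δȳ) = -101.5084
Denominator Σ(Δy_t−Δȳ)² = 159.4360
r_1(Δy) = -101.5084 / 159.4360 = -0.637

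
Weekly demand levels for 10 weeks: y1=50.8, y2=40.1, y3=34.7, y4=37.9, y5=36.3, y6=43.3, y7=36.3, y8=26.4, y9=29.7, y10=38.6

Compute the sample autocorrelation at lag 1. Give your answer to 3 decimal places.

Mean ȳ = (50.8 + 40.1 + 34.7 + 37.9 + 36.3 + 43.3 + 36.3 + 26.4 + 29.7 + 38.6)/10 = 37.4100
Numerator Σ_{t=1}^{9}(y_t−ȳ)(y_{t+1}−ȳ) = 101.7149
Denominator Σ(y_t−ȳ)² = 413.3490
r_1 = 101.7149 / 413.3490 = 0.246

0.246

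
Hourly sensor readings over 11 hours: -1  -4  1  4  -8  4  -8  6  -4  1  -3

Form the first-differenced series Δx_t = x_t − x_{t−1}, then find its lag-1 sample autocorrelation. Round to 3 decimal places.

-0.864

First differences Δx: -3, 5, 3, -12, 12, -12, 14, -10, 5, -4
Mean of differences = -0.2000
Numerator Σ(Δx_t−Δx̄)(Δx_{t+1}−Δx̄) = -701.0400
Denominator Σ(Δx_t−Δx̄)² = 811.6000
r_1(Δx) = -701.0400 / 811.6000 = -0.864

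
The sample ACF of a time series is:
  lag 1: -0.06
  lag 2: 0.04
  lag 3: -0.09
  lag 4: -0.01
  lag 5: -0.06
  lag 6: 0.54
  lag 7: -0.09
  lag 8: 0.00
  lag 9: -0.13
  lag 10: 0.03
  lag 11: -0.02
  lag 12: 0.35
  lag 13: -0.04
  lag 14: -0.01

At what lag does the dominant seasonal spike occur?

6

The largest autocorrelation is r_6 = 0.54, with a weaker echo at lag 12 (0.35); the remaining lags stay at or below 0.04.
The dominant spike at lag 6 indicates a seasonal period of 6.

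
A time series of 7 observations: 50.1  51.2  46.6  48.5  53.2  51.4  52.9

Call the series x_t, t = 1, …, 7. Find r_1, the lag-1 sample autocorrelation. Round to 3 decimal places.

Mean x̄ = (50.1 + 51.2 + 46.6 + 48.5 + 53.2 + 51.4 + 52.9)/7 = 50.5571
Deviations from mean: -0.4571, 0.6429, -3.9571, -2.0571, 2.6429, 0.8429, 2.3429
Σ(x_t−x̄)(x_{t+1}−x̄) = (-0.2939) + (-2.5439) + (8.1404) + (-5.4367) + (2.2276) + (1.9747) = 4.0682
Denominator Σ(x_t−x̄)² = 33.6971
r_1 = 4.0682 / 33.6971 = 0.121

0.121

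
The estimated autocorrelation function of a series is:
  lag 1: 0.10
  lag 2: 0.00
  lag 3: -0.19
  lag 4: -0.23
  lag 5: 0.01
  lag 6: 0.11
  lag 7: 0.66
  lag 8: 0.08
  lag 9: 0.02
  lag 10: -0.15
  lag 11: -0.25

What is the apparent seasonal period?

The largest autocorrelation is r_7 = 0.66; the remaining lags stay at or below 0.11.
The dominant spike at lag 7 indicates a seasonal period of 7.

7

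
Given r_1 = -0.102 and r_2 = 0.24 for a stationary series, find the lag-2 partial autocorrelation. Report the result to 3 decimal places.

φ_{22} = (r_2 − r_1²) / (1 − r_1²)
r_1² = (-0.102)² = 0.010404
Numerator = 0.24 − 0.0104 = 0.2296; denominator = 1 − 0.0104 = 0.9896
φ_{22} = 0.2296 / 0.9896 = 0.232

0.232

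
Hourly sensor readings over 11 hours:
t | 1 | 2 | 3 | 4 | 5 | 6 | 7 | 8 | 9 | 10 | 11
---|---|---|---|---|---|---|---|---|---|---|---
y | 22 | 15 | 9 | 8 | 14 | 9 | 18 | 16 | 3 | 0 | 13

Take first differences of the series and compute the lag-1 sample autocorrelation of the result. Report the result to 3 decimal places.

First differences Δy: -7, -6, -1, 6, -5, 9, -2, -13, -3, 13
Mean of differences = -0.9000
Numerator Σ(Δy_t−Δȳ)(Δy_{t+1}−Δȳ) = -39.3100
Denominator Σ(Δy_t−Δȳ)² = 570.9000
r_1(Δy) = -39.3100 / 570.9000 = -0.069

-0.069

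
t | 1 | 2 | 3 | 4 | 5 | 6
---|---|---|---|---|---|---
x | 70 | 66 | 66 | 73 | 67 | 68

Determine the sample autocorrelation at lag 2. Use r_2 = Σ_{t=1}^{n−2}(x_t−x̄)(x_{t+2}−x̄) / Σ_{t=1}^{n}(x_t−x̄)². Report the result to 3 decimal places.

Mean x̄ = (70 + 66 + 66 + 73 + 67 + 68)/6 = 68.3333
Deviations from mean: 1.6667, -2.3333, -2.3333, 4.6667, -1.3333, -0.3333
Σ(x_t−x̄)(x_{t+2}−x̄) = (-3.8889) + (-10.8889) + (3.1111) + (-1.5556) = -13.2222
Denominator Σ(x_t−x̄)² = 37.3333
r_2 = -13.2222 / 37.3333 = -0.354

-0.354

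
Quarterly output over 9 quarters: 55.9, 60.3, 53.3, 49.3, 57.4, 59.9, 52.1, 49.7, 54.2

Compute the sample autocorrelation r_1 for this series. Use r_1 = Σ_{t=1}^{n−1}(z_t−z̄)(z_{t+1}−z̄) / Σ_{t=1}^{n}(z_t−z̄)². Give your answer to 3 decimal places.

0.060

Mean z̄ = (55.9 + 60.3 + 53.3 + 49.3 + 57.4 + 59.9 + 52.1 + 49.7 + 54.2)/9 = 54.6778
Numerator Σ_{t=1}^{8}(z_t−z̄)(z_{t+1}−z̄) = 7.8595
Denominator Σ(z_t−z̄)² = 130.2556
r_1 = 7.8595 / 130.2556 = 0.060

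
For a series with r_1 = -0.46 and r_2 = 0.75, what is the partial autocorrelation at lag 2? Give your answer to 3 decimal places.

φ_{22} = (r_2 − r_1²) / (1 − r_1²)
r_1² = (-0.46)² = 0.2116
Numerator = 0.75 − 0.2116 = 0.5384; denominator = 1 − 0.2116 = 0.7884
φ_{22} = 0.5384 / 0.7884 = 0.683

0.683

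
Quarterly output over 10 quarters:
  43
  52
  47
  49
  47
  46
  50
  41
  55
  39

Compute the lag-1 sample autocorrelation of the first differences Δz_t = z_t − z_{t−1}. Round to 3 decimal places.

First differences Δz: 9, -5, 2, -2, -1, 4, -9, 14, -16
Mean of differences = -0.4444
Numerator Σ(Δz_t−Δz̄)(Δz_{t+1}−Δz̄) = -445.8642
Denominator Σ(Δz_t−Δz̄)² = 662.2222
r_1(Δz) = -445.8642 / 662.2222 = -0.673

-0.673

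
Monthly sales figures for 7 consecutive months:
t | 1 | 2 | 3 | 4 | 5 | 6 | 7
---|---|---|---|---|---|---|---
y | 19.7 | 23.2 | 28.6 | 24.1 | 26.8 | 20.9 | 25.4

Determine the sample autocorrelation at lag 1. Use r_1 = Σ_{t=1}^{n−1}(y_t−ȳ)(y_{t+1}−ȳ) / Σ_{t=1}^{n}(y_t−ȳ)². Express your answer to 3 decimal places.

Mean ȳ = (19.7 + 23.2 + 28.6 + 24.1 + 26.8 + 20.9 + 25.4)/7 = 24.1000
Deviations from mean: -4.4000, -0.9000, 4.5000, 0.0000, 2.7000, -3.2000, 1.3000
Σ(y_t−ȳ)(y_{t+1}−ȳ) = (3.9600) + (-4.0500) + (0.0000) + (0.0000) + (-8.6400) + (-4.1600) = -12.8900
Denominator Σ(y_t−ȳ)² = 59.6400
r_1 = -12.8900 / 59.6400 = -0.216

-0.216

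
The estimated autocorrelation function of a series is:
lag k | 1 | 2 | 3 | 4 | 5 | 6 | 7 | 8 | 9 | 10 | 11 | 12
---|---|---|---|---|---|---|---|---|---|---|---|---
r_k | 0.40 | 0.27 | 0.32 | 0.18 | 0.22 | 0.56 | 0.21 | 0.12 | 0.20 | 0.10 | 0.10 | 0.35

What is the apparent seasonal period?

6

The largest autocorrelation is r_6 = 0.56; the remaining lags stay at or below 0.40. The elevated value at lag 1 (0.40), dropping to 0.27 at lag 2, reflects decaying short-term dependence rather than seasonality.
The dominant spike at lag 6 indicates a seasonal period of 6.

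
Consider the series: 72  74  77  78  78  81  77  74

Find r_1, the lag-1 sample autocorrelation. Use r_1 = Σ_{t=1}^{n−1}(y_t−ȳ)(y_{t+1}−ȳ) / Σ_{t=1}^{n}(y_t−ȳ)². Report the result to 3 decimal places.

0.371

Mean ȳ = (72 + 74 + 77 + 78 + 78 + 81 + 77 + 74)/8 = 76.3750
Deviations from mean: -4.3750, -2.3750, 0.6250, 1.6250, 1.6250, 4.6250, 0.6250, -2.3750
Σ(y_t−ȳ)(y_{t+1}−ȳ) = (10.3906) + (-1.4844) + (1.0156) + (2.6406) + (7.5156) + (2.8906) + (-1.4844) = 21.4844
Denominator Σ(y_t−ȳ)² = 57.8750
r_1 = 21.4844 / 57.8750 = 0.371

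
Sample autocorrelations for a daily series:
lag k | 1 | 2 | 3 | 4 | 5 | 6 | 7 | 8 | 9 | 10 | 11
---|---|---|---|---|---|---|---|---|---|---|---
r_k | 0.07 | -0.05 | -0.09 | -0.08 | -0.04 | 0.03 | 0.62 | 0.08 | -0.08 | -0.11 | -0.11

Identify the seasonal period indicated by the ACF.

7

The largest autocorrelation is r_7 = 0.62; the remaining lags stay at or below 0.08.
The dominant spike at lag 7 indicates a seasonal period of 7.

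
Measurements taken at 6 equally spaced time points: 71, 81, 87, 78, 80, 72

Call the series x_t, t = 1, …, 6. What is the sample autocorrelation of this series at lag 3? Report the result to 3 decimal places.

-0.269

Mean x̄ = (71 + 81 + 87 + 78 + 80 + 72)/6 = 78.1667
Numerator Σ_{t=1}^{3}(x_t−x̄)(x_{t+3}−x̄) = -48.0833
Denominator Σ(x_t−x̄)² = 178.8333
r_3 = -48.0833 / 178.8333 = -0.269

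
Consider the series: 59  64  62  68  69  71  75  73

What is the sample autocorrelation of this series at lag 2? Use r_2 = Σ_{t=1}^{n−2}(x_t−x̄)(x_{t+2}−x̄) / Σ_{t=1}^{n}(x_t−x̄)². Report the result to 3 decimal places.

0.319

Mean x̄ = (59 + 64 + 62 + 68 + 69 + 71 + 75 + 73)/8 = 67.6250
Σ(x_t−x̄)(x_{t+2}−x̄) = (48.5156) + (-1.3594) + (-7.7344) + (1.2656) + (10.1406) + (18.1406) = 68.9688
Denominator Σ(x_t−x̄)² = 215.8750
r_2 = 68.9688 / 215.8750 = 0.319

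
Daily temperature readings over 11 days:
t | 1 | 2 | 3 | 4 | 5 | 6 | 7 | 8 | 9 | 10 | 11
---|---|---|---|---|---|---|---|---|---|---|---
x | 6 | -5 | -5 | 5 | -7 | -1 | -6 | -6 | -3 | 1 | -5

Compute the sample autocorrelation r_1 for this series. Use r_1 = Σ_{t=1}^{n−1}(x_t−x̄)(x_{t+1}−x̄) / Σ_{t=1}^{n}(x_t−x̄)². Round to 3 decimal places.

-0.365

Mean x̄ = (6 − 5 − 5 + 5 − 7 − 1 − 6 − 6 − 3 + 1 − 5)/11 = -2.3636
Numerator Σ_{t=1}^{10}(x_t−x̄)(x_{t+1}−x̄) = -75.4050
Denominator Σ(x_t−x̄)² = 206.5455
r_1 = -75.4050 / 206.5455 = -0.365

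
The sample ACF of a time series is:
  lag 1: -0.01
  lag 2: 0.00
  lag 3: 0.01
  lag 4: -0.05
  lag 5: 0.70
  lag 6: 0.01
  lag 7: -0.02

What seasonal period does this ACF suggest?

5

The largest autocorrelation is r_5 = 0.70; the remaining lags stay at or below 0.01.
The dominant spike at lag 5 indicates a seasonal period of 5.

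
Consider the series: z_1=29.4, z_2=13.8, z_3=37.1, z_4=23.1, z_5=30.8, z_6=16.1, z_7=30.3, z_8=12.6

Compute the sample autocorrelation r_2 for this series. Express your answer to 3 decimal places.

Mean z̄ = (29.4 + 13.8 + 37.1 + 23.1 + 30.8 + 16.1 + 30.3 + 12.6)/8 = 24.1500
Deviations from mean: 5.2500, -10.3500, 12.9500, -1.0500, 6.6500, -8.0500, 6.1500, -11.5500
Numerator Σ_{t=1}^{6}(z_t−z̄)(z_{t+2}−z̄) = 307.3000
Denominator Σ(z_t−z̄)² = 583.7400
r_2 = 307.3000 / 583.7400 = 0.526

0.526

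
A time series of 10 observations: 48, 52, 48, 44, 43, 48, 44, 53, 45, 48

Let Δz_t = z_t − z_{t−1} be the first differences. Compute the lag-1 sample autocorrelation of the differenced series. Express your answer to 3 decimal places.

-0.627

First differences Δz: 4, -4, -4, -1, 5, -4, 9, -8, 3
Mean of differences = 0.0000
Numerator Σ(Δz_t−Δz̄)(Δz_{t+1}−Δz̄) = -153.0000
Denominator Σ(Δz_t−Δz̄)² = 244.0000
r_1(Δz) = -153.0000 / 244.0000 = -0.627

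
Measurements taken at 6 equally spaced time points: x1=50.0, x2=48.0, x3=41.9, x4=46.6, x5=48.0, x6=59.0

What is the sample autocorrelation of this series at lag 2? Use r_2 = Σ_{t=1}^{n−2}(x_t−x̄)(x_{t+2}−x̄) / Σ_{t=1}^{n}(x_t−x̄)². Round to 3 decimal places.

-0.141

Mean x̄ = (50.0 + 48.0 + 41.9 + 46.6 + 48.0 + 59.0)/6 = 48.9167
Numerator Σ_{t=1}^{4}(x_t−x̄)(x_{t+2}−x̄) = -22.4056
Denominator Σ(x_t−x̄)² = 159.1283
r_2 = -22.4056 / 159.1283 = -0.141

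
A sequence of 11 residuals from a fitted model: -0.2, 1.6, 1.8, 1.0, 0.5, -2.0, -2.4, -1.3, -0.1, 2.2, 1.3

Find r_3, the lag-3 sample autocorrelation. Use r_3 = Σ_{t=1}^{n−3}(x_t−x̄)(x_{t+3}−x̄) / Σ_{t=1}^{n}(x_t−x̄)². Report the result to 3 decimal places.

Mean x̄ = (-0.2 + 1.6 + 1.8 + 1.0 + 0.5 − 2.0 − 2.4 − 1.3 − 0.1 + 2.2 + 1.3)/11 = 0.2182
Numerator Σ_{t=1}^{8}(x_t−x̄)(x_{t+3}−x̄) = -12.0464
Denominator Σ(x_t−x̄)² = 24.5564
r_3 = -12.0464 / 24.5564 = -0.491

-0.491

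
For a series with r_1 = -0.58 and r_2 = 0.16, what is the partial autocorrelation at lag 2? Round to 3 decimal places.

-0.266

φ_{22} = (r_2 − r_1²) / (1 − r_1²)
r_1² = (-0.58)² = 0.3364
Numerator = 0.16 − 0.3364 = -0.1764; denominator = 1 − 0.3364 = 0.6636
φ_{22} = -0.1764 / 0.6636 = -0.266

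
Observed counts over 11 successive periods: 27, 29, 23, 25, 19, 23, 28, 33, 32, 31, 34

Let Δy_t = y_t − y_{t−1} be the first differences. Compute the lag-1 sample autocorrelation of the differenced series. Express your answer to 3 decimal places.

-0.157

First differences Δy: 2, -6, 2, -6, 4, 5, 5, -1, -1, 3
Mean of differences = 0.7000
Numerator Σ(Δy_t−Δȳ)(Δy_{t+1}−Δȳ) = -23.8900
Denominator Σ(Δy_t−Δȳ)² = 152.1000
r_1(Δy) = -23.8900 / 152.1000 = -0.157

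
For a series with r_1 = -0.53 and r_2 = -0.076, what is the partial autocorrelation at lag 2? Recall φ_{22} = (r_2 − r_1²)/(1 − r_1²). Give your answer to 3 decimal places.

φ_{22} = (r_2 − r_1²) / (1 − r_1²)
r_1² = (-0.53)² = 0.2809
Numerator = -0.076 − 0.2809 = -0.3569; denominator = 1 − 0.2809 = 0.7191
φ_{22} = -0.3569 / 0.7191 = -0.496

-0.496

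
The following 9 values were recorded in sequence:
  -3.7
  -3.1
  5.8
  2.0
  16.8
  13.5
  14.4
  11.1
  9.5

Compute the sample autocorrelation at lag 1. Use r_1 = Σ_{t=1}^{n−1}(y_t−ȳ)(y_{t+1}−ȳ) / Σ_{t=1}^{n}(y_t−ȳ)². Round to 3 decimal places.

Mean ȳ = (-3.7 − 3.1 + 5.8 + 2.0 + 16.8 + 13.5 + 14.4 + 11.1 + 9.5)/9 = 7.3667
Numerator Σ_{t=1}^{8}(y_t−ȳ)(y_{t+1}−ȳ) = 225.2289
Denominator Σ(y_t−ȳ)² = 457.8400
r_1 = 225.2289 / 457.8400 = 0.492

0.492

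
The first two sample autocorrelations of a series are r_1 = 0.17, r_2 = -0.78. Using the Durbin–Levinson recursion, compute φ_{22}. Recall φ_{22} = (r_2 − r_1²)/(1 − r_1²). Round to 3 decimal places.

-0.833

φ_{22} = (r_2 − r_1²) / (1 − r_1²)
r_1² = (0.17)² = 0.0289
Numerator = -0.78 − 0.0289 = -0.8089; denominator = 1 − 0.0289 = 0.9711
φ_{22} = -0.8089 / 0.9711 = -0.833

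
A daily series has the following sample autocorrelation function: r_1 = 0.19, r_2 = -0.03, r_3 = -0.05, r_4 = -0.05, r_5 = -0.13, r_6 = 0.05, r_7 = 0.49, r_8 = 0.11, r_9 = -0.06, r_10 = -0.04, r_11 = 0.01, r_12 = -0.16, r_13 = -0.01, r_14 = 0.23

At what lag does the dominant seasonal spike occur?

The largest autocorrelation is r_7 = 0.49, with a weaker echo at lag 14 (0.23); the remaining lags stay at or below 0.19.
The dominant spike at lag 7 indicates a seasonal period of 7.

7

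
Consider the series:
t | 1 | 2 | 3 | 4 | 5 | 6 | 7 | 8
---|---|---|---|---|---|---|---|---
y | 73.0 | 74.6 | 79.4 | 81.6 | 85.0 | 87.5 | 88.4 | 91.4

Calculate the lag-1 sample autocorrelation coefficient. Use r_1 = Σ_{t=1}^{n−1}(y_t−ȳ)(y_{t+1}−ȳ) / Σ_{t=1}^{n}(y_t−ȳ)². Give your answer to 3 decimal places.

Mean ȳ = (73.0 + 74.6 + 79.4 + 81.6 + 85.0 + 87.5 + 88.4 + 91.4)/8 = 82.6125
Deviations from mean: -9.6125, -8.0125, -3.2125, -1.0125, 2.3875, 4.8875, 5.7875, 8.7875
Σ(y_t−ȳ)(y_{t+1}−ȳ) = (77.0202) + (25.7402) + (3.2527) + (-2.4173) + (11.6689) + (28.2864) + (50.8577) = 194.4086
Denominator Σ(y_t−ȳ)² = 308.2488
r_1 = 194.4086 / 308.2488 = 0.631

0.631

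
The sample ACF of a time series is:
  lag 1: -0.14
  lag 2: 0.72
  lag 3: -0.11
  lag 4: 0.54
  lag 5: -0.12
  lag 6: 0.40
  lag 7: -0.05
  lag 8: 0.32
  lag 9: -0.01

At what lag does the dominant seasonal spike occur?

The largest autocorrelation is r_2 = 0.72, with weaker echoes at lags 4 (0.54), 6 (0.40) and 8 (0.32); the remaining lags stay at or below -0.01.
The dominant spike at lag 2 indicates a seasonal period of 2.

2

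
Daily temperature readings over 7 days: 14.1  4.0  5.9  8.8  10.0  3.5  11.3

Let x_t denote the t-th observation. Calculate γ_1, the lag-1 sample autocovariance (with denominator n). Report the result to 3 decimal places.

Mean x̄ = (14.1 + 4.0 + 5.9 + 8.8 + 10.0 + 3.5 + 11.3)/7 = 8.2286
Deviations: 5.8714, -4.2286, -2.3286, 0.5714, 1.7714, -4.7286, 3.0714
Σ_{t=1}^{6}(x_t−x̄)(x_{t+1}−x̄) = -38.1994
γ_1 = -38.1994 / 7 = -5.457

-5.457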